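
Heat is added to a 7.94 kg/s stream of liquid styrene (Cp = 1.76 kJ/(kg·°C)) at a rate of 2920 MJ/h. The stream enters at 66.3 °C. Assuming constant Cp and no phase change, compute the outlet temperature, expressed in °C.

T_out = 124 °C

Q = 2920 MJ/h = 811.11 kJ/s
ΔT = Q/(ṁ·Cp) = 811.11/(7.94×1.76) = 58.043 K
T_out = 66.3 + 58.043 = 124.34 °C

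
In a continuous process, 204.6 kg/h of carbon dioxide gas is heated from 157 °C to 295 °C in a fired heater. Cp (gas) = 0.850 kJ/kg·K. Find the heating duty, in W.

Q = ṁ·Cp·ΔT = 204.6 × 0.850 × (295 − 157) = 24000 kJ/h
Converting: 24000 / 3600 s = 6.6665 kW
Heating duty = 6666.5 W

Q = 6670 W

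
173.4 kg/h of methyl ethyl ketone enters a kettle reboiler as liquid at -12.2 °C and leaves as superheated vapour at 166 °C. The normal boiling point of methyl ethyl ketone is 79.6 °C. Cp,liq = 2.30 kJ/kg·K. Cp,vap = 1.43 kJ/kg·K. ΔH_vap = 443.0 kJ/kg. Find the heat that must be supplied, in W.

liquid -12.2→79.6 °C: 211.14 kJ/kg
vaporisation at 79.6 °C: 443 kJ/kg
vapour 79.6→166 °C: 123.55 kJ/kg
Δh = 211.14 + 443 + 123.55 = 777.69 kJ/kg
Q = ṁ·Δh = 173.4 kg/h × 777.69 kJ/kg = 134850 kJ/h
|Q| = 37.459 kW = 37459 W

Q = 37500 W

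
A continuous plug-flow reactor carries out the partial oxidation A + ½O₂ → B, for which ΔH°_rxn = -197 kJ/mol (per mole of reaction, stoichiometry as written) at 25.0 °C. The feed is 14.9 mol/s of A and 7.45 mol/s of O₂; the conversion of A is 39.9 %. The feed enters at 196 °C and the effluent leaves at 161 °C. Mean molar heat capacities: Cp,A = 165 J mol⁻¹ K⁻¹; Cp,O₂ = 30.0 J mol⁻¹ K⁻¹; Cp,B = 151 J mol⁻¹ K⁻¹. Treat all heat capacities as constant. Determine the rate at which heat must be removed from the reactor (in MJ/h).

Extent of reaction ξ = 0.399 × 14.9 = 5.9451 mol/s
Reaction term: ξ·ΔH°_rxn = 5.9451 × -197 = -1171.2 kJ/s
Sensible, feed 196→25 °C: -458.62 kJ/s
Outlet flows (mol/s): A 8.9549, O₂ 4.4775, B 5.9451
Sensible, products 25→161 °C: 341.3 kJ/s
Q = ΔH = -1288.5 kJ/s = -1288.5 kW
Heat removed = 4638.6 MJ/h

Q_out = 4640 MJ/h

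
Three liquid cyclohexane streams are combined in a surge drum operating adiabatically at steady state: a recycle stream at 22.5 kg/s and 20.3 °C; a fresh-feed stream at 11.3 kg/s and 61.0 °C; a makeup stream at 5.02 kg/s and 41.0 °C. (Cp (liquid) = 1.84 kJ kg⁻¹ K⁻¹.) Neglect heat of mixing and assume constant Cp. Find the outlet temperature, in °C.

No heat crosses the boundary, so H_out = H_in.
Σ ṁᵢCp,ᵢTᵢ = 22.5×1.84×20.3 + 11.3×1.84×61.0 + 5.02×1.84×41.0 = 2487.4
Σ ṁᵢCp,ᵢ = 22.5×1.84 + 11.3×1.84 + 5.02×1.84 = 71.429
T_out = 2487.4 / 71.429 = 34.824 °C

T_out = 34.8 °C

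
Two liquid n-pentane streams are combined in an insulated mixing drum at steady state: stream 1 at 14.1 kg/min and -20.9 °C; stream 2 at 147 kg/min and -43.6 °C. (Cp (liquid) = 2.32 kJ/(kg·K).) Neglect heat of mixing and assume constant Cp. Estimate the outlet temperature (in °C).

T_out = -41.6 °C

Energy balance with Q = 0: Σ ṁᵢCp,ᵢ(T_out − Tᵢ) = 0
T_out = Σ ṁᵢCp,ᵢTᵢ / Σ ṁᵢCp,ᵢ
      = -15553 / 373.75 = -41.613 °C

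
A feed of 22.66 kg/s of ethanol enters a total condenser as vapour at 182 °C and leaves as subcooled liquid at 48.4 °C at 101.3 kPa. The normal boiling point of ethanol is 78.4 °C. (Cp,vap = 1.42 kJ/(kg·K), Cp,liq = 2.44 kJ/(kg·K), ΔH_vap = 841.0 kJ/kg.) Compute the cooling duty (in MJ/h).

Q_c = 86600 MJ/h

vapour 182→78.4 °C: -147.11 kJ/kg
condensation at 78.4 °C: -841 kJ/kg
liquid 78.4→48.4 °C: -73.2 kJ/kg
Δh = -147.11 + -841 + -73.2 = -1061.3 kJ/kg
Q = ṁ·Δh = 22.66 kg/s × -1061.3 kJ/kg = -24049 kJ/s
|Q| = 24049 kW = 86578 MJ/h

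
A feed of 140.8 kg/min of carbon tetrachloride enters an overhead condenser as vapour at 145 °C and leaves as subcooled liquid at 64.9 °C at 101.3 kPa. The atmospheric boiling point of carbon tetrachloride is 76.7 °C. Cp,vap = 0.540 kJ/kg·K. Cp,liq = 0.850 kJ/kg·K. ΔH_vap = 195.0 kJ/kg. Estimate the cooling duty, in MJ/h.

vapour 145→76.7 °C: -36.882 kJ/kg
condensation at 76.7 °C: -195 kJ/kg
liquid 76.7→64.9 °C: -10.03 kJ/kg
Δh = -36.882 + -195 + -10.03 = -241.91 kJ/kg
Q = ṁ·Δh = 140.8 kg/min × -241.91 kJ/kg = -34061 kJ/min
|Q| = 567.69 kW = 2043.7 MJ/h

Q_c = 2040 MJ/h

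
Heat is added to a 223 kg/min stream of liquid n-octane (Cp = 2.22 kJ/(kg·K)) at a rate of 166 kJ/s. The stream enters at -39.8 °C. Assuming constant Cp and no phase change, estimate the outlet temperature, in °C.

T_out = -19.7 °C

Q = 166 kJ/s = 9960 kJ/min
ΔT = Q/(ṁ·Cp) = 9960/(223×2.22) = 20.119 K
T_out = -39.8 + 20.119 = -19.681 °C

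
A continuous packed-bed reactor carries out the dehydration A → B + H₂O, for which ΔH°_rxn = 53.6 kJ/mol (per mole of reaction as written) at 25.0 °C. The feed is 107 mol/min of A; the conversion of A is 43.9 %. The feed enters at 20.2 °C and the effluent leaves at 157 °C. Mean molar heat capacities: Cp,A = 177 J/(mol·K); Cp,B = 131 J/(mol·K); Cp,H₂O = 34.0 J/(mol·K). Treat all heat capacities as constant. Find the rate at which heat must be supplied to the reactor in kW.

Q_in = 83.9 kW

Extent of reaction ξ = 0.439 × 107 = 46.973 mol/min
Reaction term: ξ·ΔH°_rxn = 46.973 × 53.6 = 2517.8 kJ/min
Sensible, feed 20.2→25 °C: 90.907 kJ/min
Outlet flows (mol/min): A 60.027, B 46.973, H₂O 46.973
Sensible, products 25→157 °C: 2425.5 kJ/min
Q = ΔH = 5034.2 kJ/min = 83.903 kW
Heat supplied = 83.903 kW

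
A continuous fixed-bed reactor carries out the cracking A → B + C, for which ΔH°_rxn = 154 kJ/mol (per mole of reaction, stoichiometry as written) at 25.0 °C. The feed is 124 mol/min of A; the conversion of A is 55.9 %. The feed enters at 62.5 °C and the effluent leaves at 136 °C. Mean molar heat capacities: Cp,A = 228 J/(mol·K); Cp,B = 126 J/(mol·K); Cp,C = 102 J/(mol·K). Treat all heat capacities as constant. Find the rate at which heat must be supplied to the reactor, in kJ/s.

Extent of reaction ξ = 0.559 × 124 = 69.316 mol/min
Reaction term: ξ·ΔH°_rxn = 69.316 × 154 = 10675 kJ/min
Sensible, feed 62.5→25 °C: -1060.2 kJ/min
Outlet flows (mol/min): A 54.684, B 69.316, C 69.316
Sensible, products 25→136 °C: 3138.2 kJ/min
Q = ΔH = 12753 kJ/min = 212.54 kW
Heat supplied = 212.54 kJ/s

Q_in = 213 kJ/s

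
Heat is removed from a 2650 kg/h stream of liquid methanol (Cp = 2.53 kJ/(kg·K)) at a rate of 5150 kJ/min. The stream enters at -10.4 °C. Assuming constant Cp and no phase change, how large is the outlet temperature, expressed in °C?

Q = 5150 kJ/min = 309000 kJ/h
ΔT = Q/(ṁ·Cp) = 309000/(2650×2.53) = 46.088 K
T_out = -10.4 − 46.088 = -56.488 °C

T_out = -56.5 °C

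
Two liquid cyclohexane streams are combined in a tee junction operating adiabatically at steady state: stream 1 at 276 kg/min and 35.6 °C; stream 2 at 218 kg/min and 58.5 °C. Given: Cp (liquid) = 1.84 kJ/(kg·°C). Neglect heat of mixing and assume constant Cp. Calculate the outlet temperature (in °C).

Energy balance with Q = 0: Σ ṁᵢCp,ᵢ(T_out − Tᵢ) = 0
T_out = Σ ṁᵢCp,ᵢTᵢ / Σ ṁᵢCp,ᵢ
      = 41545 / 908.96 = 45.706 °C

T_out = 45.7 °C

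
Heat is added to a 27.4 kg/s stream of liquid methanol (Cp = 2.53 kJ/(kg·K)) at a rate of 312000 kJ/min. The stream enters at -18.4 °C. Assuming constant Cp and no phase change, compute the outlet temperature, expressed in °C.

T_out = 56.6 °C

Q = 312000 kJ/min = 5200 kJ/s
ΔT = Q/(ṁ·Cp) = 5200/(27.4×2.53) = 75.012 K
T_out = -18.4 + 75.012 = 56.612 °C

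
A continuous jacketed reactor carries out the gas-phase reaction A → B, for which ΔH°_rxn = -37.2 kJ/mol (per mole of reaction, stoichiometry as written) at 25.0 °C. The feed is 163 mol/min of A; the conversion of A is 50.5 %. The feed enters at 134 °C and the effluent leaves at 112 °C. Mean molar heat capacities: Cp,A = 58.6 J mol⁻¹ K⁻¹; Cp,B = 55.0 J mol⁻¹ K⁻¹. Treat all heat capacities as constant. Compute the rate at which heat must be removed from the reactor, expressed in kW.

Q_out = 55.0 kW

Extent of reaction ξ = 0.505 × 163 = 82.315 mol/min
Reaction term: ξ·ΔH°_rxn = 82.315 × -37.2 = -3062.1 kJ/min
Sensible, feed 134→25 °C: -1041.1 kJ/min
Outlet flows (mol/min): A 80.685, B 82.315
Sensible, products 25→112 °C: 805.23 kJ/min
Q = ΔH = -3298 kJ/min = -54.967 kW
Heat removed = 54.967 kW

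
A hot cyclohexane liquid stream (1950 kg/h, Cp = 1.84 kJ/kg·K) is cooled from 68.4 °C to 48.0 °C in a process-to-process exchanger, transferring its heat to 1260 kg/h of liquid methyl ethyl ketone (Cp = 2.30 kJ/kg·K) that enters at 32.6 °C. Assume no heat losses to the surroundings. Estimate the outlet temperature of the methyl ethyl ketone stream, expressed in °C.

Heat released by hot stream: Q = 1950 × 1.84 × (68.4 − 48.0) = 73195 kJ/h
Energy balance on cold side (adiabatic exchanger): Q = ṁ_c·Cp_c·(T_c,out − T_c,in)
T_c,out = 32.6 + 73195/(1260 × 2.30) = 57.857 °C

T_c,out = 57.9 °C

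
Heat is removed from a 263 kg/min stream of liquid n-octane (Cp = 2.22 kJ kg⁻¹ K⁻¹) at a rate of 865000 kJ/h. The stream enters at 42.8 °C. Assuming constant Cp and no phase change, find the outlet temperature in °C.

Q = 865000 kJ/h = 14417 kJ/min
ΔT = Q/(ṁ·Cp) = 14417/(263×2.22) = 24.692 K
T_out = 42.8 − 24.692 = 18.108 °C

T_out = 18.1 °C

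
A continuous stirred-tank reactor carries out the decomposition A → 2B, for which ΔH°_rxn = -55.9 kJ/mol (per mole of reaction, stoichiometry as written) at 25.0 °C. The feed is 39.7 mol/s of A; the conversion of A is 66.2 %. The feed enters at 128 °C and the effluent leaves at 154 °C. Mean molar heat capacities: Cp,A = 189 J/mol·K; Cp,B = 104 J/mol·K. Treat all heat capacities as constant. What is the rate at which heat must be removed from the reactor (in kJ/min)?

Q_out = 72600 kJ/min

Extent of reaction ξ = 0.662 × 39.7 = 26.281 mol/s
Reaction term: ξ·ΔH°_rxn = 26.281 × -55.9 = -1469.1 kJ/s
Sensible, feed 128→25 °C: -772.84 kJ/s
Outlet flows (mol/s): A 13.419, B 52.563
Sensible, products 25→154 °C: 1032.3 kJ/s
Q = ΔH = -1209.6 kJ/s = -1209.6 kW
Heat removed = 72578 kJ/min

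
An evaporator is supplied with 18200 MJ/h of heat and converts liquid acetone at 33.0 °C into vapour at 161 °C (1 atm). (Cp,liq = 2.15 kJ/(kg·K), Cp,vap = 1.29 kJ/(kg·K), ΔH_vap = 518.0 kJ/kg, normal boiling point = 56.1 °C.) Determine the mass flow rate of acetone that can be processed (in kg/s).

Δh = 2.15×(56.1−33.0) + 518.0 + 1.29×(161−56.1) = 702.99 kJ/kg
Q = 18200 MJ/h = 5055.6 kJ/s = 5055.6 kJ/s
ṁ = Q/Δh = 5055.6 / 702.99 = 7.1915 kg/s

ṁ = 7.19 kg/s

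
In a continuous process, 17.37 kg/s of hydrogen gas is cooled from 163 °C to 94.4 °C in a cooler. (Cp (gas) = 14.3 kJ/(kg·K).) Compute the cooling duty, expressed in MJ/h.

Q = ṁ·Cp·ΔT = 17.37 × 14.3 × (94.4 − 163) = -17040 kJ/s
Cooling duty = 61343 MJ/h

Q_c = 61300 MJ/h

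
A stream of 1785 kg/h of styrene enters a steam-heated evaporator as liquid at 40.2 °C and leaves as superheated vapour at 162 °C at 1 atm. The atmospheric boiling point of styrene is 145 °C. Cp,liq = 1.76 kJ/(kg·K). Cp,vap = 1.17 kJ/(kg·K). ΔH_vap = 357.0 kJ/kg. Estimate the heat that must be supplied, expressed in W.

liquid 40.2→145 °C: 184.45 kJ/kg
vaporisation at 145 °C: 357 kJ/kg
vapour 145→162 °C: 19.89 kJ/kg
Δh = 184.45 + 357 + 19.89 = 561.34 kJ/kg
Q = ṁ·Δh = 1785 kg/h × 561.34 kJ/kg = 1.002e+06 kJ/h
|Q| = 278.33 kW = 278330 W

Q = 278000 W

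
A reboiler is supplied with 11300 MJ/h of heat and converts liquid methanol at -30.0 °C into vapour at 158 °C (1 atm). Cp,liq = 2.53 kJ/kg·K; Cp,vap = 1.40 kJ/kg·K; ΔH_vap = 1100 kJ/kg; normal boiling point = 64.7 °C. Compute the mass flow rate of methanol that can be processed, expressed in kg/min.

Δh = 2.53×(64.7−-30.0) + 1100 + 1.40×(158−64.7) = 1470.2 kJ/kg
Q = 11300 MJ/h = 3138.9 kJ/s = 188330 kJ/min
ṁ = Q/Δh = 188330 / 1470.2 = 128.1 kg/min

ṁ = 128 kg/min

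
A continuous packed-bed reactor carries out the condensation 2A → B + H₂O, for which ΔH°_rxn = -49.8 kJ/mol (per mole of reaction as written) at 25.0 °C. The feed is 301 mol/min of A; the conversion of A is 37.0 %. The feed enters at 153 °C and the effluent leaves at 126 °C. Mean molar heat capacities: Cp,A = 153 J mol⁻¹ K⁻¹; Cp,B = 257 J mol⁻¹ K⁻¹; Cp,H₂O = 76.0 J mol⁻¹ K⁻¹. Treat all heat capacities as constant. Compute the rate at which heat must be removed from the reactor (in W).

Q_out = 64400 W

Extent of reaction ξ = 0.370 × 301 / 2 = 55.685 mol/min
Reaction term: ξ·ΔH°_rxn = 55.685 × -49.8 = -2773.1 kJ/min
Sensible, feed 153→25 °C: -5894.8 kJ/min
Outlet flows (mol/min): A 189.63, B 55.685, H₂O 55.685
Sensible, products 25→126 °C: 4803.2 kJ/min
Q = ΔH = -3864.7 kJ/min = -64.412 kW
Heat removed = 64412 W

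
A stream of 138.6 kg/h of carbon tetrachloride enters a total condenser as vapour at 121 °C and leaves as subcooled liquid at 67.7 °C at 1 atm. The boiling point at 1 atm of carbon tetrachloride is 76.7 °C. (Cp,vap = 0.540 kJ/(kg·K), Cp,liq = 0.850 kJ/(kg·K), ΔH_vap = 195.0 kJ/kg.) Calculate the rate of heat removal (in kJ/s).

vapour 121→76.7 °C: -23.922 kJ/kg
condensation at 76.7 °C: -195 kJ/kg
liquid 76.7→67.7 °C: -7.65 kJ/kg
Δh = -23.922 + -195 + -7.65 = -226.57 kJ/kg
Q = ṁ·Δh = 138.6 kg/h × -226.57 kJ/kg = -31403 kJ/h
|Q| = 8.723 kW

Q_c = 8.72 kJ/s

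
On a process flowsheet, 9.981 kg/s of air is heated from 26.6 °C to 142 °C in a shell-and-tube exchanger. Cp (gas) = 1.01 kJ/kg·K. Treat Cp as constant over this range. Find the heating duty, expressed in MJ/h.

Q = ṁ·Cp·ΔT = 9.981 × 1.01 × (142 − 26.6) = 1163.3 kJ/s
Heating duty = 4188 MJ/h

Q = 4190 MJ/h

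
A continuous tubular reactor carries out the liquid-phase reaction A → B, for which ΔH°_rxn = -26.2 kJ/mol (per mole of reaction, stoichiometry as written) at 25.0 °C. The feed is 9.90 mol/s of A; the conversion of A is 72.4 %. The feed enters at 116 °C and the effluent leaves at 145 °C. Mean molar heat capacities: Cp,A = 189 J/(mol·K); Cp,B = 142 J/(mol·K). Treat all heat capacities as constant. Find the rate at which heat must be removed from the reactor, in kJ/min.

Extent of reaction ξ = 0.724 × 9.90 = 7.1676 mol/s
Reaction term: ξ·ΔH°_rxn = 7.1676 × -26.2 = -187.79 kJ/s
Sensible, feed 116→25 °C: -170.27 kJ/s
Outlet flows (mol/s): A 2.7324, B 7.1676
Sensible, products 25→145 °C: 184.11 kJ/s
Q = ΔH = -173.95 kJ/s = -173.95 kW
Heat removed = 10437 kJ/min

Q_out = 10400 kJ/min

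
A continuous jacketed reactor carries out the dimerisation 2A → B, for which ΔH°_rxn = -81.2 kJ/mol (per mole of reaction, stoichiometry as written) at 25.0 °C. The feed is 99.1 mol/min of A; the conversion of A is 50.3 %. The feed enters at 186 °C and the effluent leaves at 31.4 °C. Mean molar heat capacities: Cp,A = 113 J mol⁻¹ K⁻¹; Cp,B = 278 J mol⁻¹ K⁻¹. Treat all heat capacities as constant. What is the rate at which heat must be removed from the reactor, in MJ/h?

Extent of reaction ξ = 0.503 × 99.1 / 2 = 24.924 mol/min
Reaction term: ξ·ΔH°_rxn = 24.924 × -81.2 = -2023.8 kJ/min
Sensible, feed 186→25 °C: -1802.9 kJ/min
Outlet flows (mol/min): A 49.253, B 24.924
Sensible, products 25→31.4 °C: 79.964 kJ/min
Q = ΔH = -3746.8 kJ/min = -62.446 kW
Heat removed = 224.81 MJ/h

Q_out = 225 MJ/h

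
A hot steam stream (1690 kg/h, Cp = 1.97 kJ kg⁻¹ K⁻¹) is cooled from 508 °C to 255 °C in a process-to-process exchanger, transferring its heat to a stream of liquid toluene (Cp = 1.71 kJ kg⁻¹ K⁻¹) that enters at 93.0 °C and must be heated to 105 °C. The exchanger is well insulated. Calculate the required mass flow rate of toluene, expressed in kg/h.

Heat released by hot stream: Q = 1690 × 1.97 × (508 − 255) = 842310 kJ/h
Energy balance on cold side (adiabatic exchanger): Q = ṁ_c·Cp_c·(T_c,out − T_c,in)
ṁ_c = 842310 / [1.71 × (105 − 93.0)] = 41048 kg/h

ṁ_c = 41000 kg/h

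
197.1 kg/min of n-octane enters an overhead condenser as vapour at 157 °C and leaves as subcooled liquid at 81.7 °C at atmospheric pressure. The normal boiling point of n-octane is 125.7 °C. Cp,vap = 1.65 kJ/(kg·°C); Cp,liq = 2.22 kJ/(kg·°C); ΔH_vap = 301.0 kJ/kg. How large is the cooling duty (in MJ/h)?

vapour 157→125.7 °C: -51.645 kJ/kg
condensation at 125.7 °C: -301 kJ/kg
liquid 125.7→81.7 °C: -97.68 kJ/kg
Δh = -51.645 + -301 + -97.68 = -450.32 kJ/kg
Q = ṁ·Δh = 197.1 kg/min × -450.32 kJ/kg = -88759 kJ/min
|Q| = 1479.3 kW = 5325.5 MJ/h

Q_c = 5330 MJ/h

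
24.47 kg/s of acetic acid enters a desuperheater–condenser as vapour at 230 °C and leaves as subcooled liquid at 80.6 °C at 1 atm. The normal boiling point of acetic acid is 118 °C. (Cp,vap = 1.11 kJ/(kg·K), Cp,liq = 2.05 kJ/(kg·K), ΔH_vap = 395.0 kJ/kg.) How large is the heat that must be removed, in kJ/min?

vapour 230→118 °C: -124.32 kJ/kg
condensation at 118 °C: -395 kJ/kg
liquid 118→80.6 °C: -76.67 kJ/kg
Δh = -124.32 + -395 + -76.67 = -595.99 kJ/kg
Q = ṁ·Δh = 24.47 kg/s × -595.99 kJ/kg = -14584 kJ/s
|Q| = 14584 kW = 875030 kJ/min

Q_c = 875000 kJ/min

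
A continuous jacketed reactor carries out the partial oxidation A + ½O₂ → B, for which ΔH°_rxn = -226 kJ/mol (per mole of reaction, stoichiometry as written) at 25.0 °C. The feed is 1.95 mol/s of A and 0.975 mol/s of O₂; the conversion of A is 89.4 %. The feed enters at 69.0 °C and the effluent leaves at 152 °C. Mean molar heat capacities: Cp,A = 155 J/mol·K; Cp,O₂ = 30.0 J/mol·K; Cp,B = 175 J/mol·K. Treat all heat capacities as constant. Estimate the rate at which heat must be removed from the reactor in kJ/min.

Extent of reaction ξ = 0.894 × 1.95 = 1.7433 mol/s
Reaction term: ξ·ΔH°_rxn = 1.7433 × -226 = -393.99 kJ/s
Sensible, feed 69.0→25 °C: -14.586 kJ/s
Outlet flows (mol/s): A 0.2067, O₂ 0.10335, B 1.7433
Sensible, products 25→152 °C: 43.207 kJ/s
Q = ΔH = -365.36 kJ/s = -365.36 kW
Heat removed = 21922 kJ/min

Q_out = 21900 kJ/min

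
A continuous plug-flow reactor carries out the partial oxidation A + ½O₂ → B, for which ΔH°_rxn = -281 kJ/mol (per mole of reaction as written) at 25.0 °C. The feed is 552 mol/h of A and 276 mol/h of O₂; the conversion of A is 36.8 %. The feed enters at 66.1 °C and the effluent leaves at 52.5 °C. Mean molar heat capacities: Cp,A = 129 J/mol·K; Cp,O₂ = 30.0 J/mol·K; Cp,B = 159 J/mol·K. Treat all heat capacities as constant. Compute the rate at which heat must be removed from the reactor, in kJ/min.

Extent of reaction ξ = 0.368 × 552 = 203.14 mol/h
Reaction term: ξ·ΔH°_rxn = 203.14 × -281 = -57081 kJ/h
Sensible, feed 66.1→25 °C: -3267 kJ/h
Outlet flows (mol/h): A 348.86, O₂ 174.43, B 203.14
Sensible, products 25→52.5 °C: 2269.7 kJ/h
Q = ΔH = -58078 kJ/h = -16.133 kW
Heat removed = 967.97 kJ/min

Q_out = 968 kJ/min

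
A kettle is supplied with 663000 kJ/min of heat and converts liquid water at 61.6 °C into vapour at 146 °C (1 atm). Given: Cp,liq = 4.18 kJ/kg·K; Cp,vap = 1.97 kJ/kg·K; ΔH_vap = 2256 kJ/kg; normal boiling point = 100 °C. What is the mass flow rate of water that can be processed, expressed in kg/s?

ṁ = 4.41 kg/s

Δh = 4.18×(100−61.6) + 2256 + 1.97×(146−100) = 2507.1 kJ/kg
Q = 663000 kJ/min = 11050 kJ/s = 11050 kJ/s
ṁ = Q/Δh = 11050 / 2507.1 = 4.4074 kg/s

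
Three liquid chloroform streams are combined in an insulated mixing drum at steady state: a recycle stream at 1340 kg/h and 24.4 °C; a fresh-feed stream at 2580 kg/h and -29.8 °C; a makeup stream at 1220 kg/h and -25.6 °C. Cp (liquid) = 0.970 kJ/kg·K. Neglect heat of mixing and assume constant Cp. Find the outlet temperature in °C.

T_out = -14.7 °C

Energy balance with Q = 0: Σ ṁᵢCp,ᵢ(T_out − Tᵢ) = 0
Σ ṁᵢCp,ᵢTᵢ = 1340×0.970×24.4 + 2580×0.970×-29.8 + 1220×0.970×-25.6 = -73157
Σ ṁᵢCp,ᵢ = 1340×0.970 + 2580×0.970 + 1220×0.970 = 4985.8
T_out = -73157 / 4985.8 = -14.673 °C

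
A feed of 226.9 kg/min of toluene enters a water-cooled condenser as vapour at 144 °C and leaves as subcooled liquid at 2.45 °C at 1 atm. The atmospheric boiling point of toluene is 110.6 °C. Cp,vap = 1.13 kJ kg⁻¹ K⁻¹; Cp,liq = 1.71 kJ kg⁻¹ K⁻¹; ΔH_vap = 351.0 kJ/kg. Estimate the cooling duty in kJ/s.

vapour 144→110.6 °C: -37.742 kJ/kg
condensation at 110.6 °C: -351 kJ/kg
liquid 110.6→2.45 °C: -184.94 kJ/kg
Δh = -37.742 + -351 + -184.94 = -573.68 kJ/kg
Q = ṁ·Δh = 226.9 kg/min × -573.68 kJ/kg = -130170 kJ/min
|Q| = 2169.5 kW

Q_c = 2170 kJ/s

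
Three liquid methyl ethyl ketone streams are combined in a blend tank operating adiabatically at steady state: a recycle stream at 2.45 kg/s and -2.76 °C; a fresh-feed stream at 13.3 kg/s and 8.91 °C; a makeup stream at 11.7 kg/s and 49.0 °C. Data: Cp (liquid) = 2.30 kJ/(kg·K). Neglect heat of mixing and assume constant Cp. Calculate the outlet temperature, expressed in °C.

T_out = 25.0 °C

Energy balance with Q = 0: Σ ṁᵢCp,ᵢ(T_out − Tᵢ) = 0
T_out = Σ ṁᵢCp,ᵢTᵢ / Σ ṁᵢCp,ᵢ
      = 1575.6 / 63.135 = 24.956 °C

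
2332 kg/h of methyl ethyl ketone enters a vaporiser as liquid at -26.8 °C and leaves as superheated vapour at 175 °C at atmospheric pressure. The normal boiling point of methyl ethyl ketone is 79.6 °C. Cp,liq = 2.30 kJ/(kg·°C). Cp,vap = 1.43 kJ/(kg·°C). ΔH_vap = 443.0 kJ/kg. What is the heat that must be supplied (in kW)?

Q = 534 kW

liquid -26.8→79.6 °C: 244.72 kJ/kg
vaporisation at 79.6 °C: 443 kJ/kg
vapour 79.6→175 °C: 136.42 kJ/kg
Δh = 244.72 + 443 + 136.42 = 824.14 kJ/kg
Q = ṁ·Δh = 2332 kg/h × 824.14 kJ/kg = 1.9219e+06 kJ/h
|Q| = 533.86 kW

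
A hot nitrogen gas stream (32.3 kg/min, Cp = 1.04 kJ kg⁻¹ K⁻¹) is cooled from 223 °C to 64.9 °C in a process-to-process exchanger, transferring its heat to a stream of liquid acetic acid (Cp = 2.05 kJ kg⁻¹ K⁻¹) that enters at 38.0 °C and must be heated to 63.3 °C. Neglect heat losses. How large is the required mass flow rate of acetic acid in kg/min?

ṁ_c = 102 kg/min

Heat released by hot stream: Q = 32.3 × 1.04 × (223 − 64.9) = 5310.9 kJ/min
Energy balance on cold side (adiabatic exchanger): Q = ṁ_c·Cp_c·(T_c,out − T_c,in)
ṁ_c = 5310.9 / [2.05 × (63.3 − 38.0)] = 102.4 kg/min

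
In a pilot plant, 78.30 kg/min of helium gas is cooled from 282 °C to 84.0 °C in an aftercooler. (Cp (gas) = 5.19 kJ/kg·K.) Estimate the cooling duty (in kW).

Q = ṁ·Cp·ΔT = 78.30 × 5.19 × (84.0 − 282) = -80463 kJ/min
Converting: 80463 / 60 s = 1341 kW

Q_c = 1340 kW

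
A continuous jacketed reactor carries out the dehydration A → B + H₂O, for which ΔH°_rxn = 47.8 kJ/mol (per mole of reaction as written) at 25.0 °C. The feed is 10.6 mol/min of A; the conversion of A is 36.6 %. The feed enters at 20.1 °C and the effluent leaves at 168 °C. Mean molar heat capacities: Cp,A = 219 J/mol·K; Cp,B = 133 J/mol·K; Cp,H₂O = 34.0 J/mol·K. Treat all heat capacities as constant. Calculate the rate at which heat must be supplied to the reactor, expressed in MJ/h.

Extent of reaction ξ = 0.366 × 10.6 = 3.8796 mol/min
Reaction term: ξ·ΔH°_rxn = 3.8796 × 47.8 = 185.44 kJ/min
Sensible, feed 20.1→25 °C: 11.375 kJ/min
Outlet flows (mol/min): A 6.7204, B 3.8796, H₂O 3.8796
Sensible, products 25→168 °C: 303.11 kJ/min
Q = ΔH = 499.93 kJ/min = 8.3322 kW
Heat supplied = 29.996 MJ/h

Q_in = 30.0 MJ/h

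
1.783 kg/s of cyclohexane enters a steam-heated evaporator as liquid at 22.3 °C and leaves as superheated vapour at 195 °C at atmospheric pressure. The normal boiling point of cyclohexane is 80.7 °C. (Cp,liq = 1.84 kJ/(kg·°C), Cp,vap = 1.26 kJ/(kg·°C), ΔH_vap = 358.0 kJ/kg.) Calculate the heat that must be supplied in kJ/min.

Q = 65200 kJ/min

liquid 22.3→80.7 °C: 107.46 kJ/kg
vaporisation at 80.7 °C: 358 kJ/kg
vapour 80.7→195 °C: 144.02 kJ/kg
Δh = 107.46 + 358 + 144.02 = 609.47 kJ/kg
Q = ṁ·Δh = 1.783 kg/s × 609.47 kJ/kg = 1086.7 kJ/s
|Q| = 1086.7 kW = 65202 kJ/min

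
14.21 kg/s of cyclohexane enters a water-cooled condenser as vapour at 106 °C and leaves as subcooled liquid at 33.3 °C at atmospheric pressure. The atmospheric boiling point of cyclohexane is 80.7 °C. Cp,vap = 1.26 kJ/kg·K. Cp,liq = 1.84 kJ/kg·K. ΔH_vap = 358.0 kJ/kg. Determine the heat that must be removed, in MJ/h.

Q_c = 24400 MJ/h

vapour 106→80.7 °C: -31.878 kJ/kg
condensation at 80.7 °C: -358 kJ/kg
liquid 80.7→33.3 °C: -87.216 kJ/kg
Δh = -31.878 + -358 + -87.216 = -477.09 kJ/kg
Q = ṁ·Δh = 14.21 kg/s × -477.09 kJ/kg = -6779.5 kJ/s
|Q| = 6779.5 kW = 24406 MJ/h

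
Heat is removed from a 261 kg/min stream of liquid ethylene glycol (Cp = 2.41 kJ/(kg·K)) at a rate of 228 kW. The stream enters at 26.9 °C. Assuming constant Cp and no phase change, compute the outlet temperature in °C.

Q = 228 kW = 13680 kJ/min
ΔT = Q/(ṁ·Cp) = 13680/(261×2.41) = 21.748 K
T_out = 26.9 − 21.748 = 5.1515 °C

T_out = 5.15 °C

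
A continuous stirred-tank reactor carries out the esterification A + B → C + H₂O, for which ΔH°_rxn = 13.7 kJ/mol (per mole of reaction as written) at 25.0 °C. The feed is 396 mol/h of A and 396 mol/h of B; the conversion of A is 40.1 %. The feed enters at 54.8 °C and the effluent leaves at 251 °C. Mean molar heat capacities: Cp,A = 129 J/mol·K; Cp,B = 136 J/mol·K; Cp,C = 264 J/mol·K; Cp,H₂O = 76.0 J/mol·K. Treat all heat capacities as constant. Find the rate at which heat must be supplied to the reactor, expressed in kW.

Q_in = 7.07 kW

Extent of reaction ξ = 0.401 × 396 = 158.8 mol/h
Reaction term: ξ·ΔH°_rxn = 158.8 × 13.7 = 2175.5 kJ/h
Sensible, feed 54.8→25 °C: -3127.2 kJ/h
Outlet flows (mol/h): A 237.2, B 237.2, C 158.8, H₂O 158.8
Sensible, products 25→251 °C: 26408 kJ/h
Q = ΔH = 25456 kJ/h = 7.0712 kW
Heat supplied = 7.0712 kW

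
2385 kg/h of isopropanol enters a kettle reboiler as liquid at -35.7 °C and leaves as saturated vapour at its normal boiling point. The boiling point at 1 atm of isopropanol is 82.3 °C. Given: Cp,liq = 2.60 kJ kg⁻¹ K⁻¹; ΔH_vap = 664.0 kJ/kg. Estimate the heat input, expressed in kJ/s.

Q = 643 kJ/s

liquid -35.7→82.3 °C: 306.8 kJ/kg
vaporisation at 82.3 °C: 664 kJ/kg
Δh = 306.8 + 664 = 970.8 kJ/kg
Q = ṁ·Δh = 2385 kg/h × 970.8 kJ/kg = 2.3154e+06 kJ/h
|Q| = 643.15 kW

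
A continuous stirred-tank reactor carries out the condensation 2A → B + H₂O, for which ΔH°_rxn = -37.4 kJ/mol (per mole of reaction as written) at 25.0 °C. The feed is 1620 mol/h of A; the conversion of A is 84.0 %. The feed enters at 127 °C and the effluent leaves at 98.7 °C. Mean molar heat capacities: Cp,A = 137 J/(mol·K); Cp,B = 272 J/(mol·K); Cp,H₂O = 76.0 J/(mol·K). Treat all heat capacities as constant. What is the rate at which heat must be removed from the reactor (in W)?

Extent of reaction ξ = 0.840 × 1620 / 2 = 680.4 mol/h
Reaction term: ξ·ΔH°_rxn = 680.4 × -37.4 = -25447 kJ/h
Sensible, feed 127→25 °C: -22638 kJ/h
Outlet flows (mol/h): A 259.2, B 680.4, H₂O 680.4
Sensible, products 25→98.7 °C: 20068 kJ/h
Q = ΔH = -28017 kJ/h = -7.7825 kW
Heat removed = 7782.5 W

Q_out = 7780 W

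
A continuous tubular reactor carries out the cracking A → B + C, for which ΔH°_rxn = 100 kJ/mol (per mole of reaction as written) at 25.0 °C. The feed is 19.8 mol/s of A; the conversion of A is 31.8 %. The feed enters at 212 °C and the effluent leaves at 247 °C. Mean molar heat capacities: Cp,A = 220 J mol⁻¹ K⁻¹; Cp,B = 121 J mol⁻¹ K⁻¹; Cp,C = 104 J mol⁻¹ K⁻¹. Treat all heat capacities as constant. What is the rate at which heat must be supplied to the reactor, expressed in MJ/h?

Q_in = 2840 MJ/h

Extent of reaction ξ = 0.318 × 19.8 = 6.2964 mol/s
Reaction term: ξ·ΔH°_rxn = 6.2964 × 100 = 629.64 kJ/s
Sensible, feed 212→25 °C: -814.57 kJ/s
Outlet flows (mol/s): A 13.504, B 6.2964, C 6.2964
Sensible, products 25→247 °C: 974.02 kJ/s
Q = ΔH = 789.09 kJ/s = 789.09 kW
Heat supplied = 2840.7 MJ/h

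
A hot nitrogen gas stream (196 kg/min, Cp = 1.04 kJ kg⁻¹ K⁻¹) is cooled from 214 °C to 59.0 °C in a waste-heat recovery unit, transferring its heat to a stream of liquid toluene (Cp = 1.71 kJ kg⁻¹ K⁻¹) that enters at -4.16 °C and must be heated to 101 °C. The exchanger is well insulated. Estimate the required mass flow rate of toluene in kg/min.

ṁ_c = 176 kg/min

Heat released by hot stream: Q = 196 × 1.04 × (214 − 59.0) = 31595 kJ/min
Energy balance on cold side (adiabatic exchanger): Q = ṁ_c·Cp_c·(T_c,out − T_c,in)
ṁ_c = 31595 / [1.71 × (101 − -4.16)] = 175.7 kg/min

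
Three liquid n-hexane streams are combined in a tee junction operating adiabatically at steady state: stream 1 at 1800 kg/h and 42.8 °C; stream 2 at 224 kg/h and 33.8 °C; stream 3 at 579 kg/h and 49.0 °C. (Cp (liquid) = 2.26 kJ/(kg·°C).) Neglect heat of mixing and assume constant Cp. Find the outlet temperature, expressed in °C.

Adiabatic, steady state ⇒ Σ ṁᵢCp,ᵢ(T_out − Tᵢ) = 0
Σ ṁᵢCp,ᵢTᵢ = 1800×2.26×42.8 + 224×2.26×33.8 + 579×2.26×49.0 = 255340
Σ ṁᵢCp,ᵢ = 1800×2.26 + 224×2.26 + 579×2.26 = 5882.8
T_out = 255340 / 5882.8 = 43.405 °C

T_out = 43.4 °C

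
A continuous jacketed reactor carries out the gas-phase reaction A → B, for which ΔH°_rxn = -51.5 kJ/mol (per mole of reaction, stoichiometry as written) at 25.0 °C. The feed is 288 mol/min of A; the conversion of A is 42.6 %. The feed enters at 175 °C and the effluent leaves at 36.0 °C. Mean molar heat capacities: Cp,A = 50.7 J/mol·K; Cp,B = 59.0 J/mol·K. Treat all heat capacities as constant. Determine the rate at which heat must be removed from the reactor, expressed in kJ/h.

Extent of reaction ξ = 0.426 × 288 = 122.69 mol/min
Reaction term: ξ·ΔH°_rxn = 122.69 × -51.5 = -6318.4 kJ/min
Sensible, feed 175→25 °C: -2190.2 kJ/min
Outlet flows (mol/min): A 165.31, B 122.69
Sensible, products 25→36.0 °C: 171.82 kJ/min
Q = ΔH = -8336.9 kJ/min = -138.95 kW
Heat removed = 500210 kJ/h

Q_out = 500000 kJ/h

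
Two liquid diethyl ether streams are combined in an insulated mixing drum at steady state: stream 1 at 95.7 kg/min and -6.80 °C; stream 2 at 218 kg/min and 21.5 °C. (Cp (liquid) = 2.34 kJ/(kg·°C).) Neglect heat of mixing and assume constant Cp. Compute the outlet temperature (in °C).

No heat crosses the boundary, so H_out = H_in.
Σ ṁᵢCp,ᵢTᵢ = 95.7×2.34×-6.80 + 218×2.34×21.5 = 9444.8
Σ ṁᵢCp,ᵢ = 95.7×2.34 + 218×2.34 = 734.06
T_out = 9444.8 / 734.06 = 12.867 °C

T_out = 12.9 °C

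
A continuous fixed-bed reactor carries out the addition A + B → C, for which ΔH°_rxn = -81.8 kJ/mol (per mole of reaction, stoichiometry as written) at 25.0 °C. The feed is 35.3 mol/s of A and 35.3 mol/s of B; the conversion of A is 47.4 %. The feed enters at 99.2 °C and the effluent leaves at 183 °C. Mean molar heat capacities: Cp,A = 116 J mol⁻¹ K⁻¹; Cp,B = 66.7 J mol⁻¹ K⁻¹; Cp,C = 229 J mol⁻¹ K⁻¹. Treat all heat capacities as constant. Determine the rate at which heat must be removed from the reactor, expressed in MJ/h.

Extent of reaction ξ = 0.474 × 35.3 = 16.732 mol/s
Reaction term: ξ·ΔH°_rxn = 16.732 × -81.8 = -1368.7 kJ/s
Sensible, feed 99.2→25 °C: -478.54 kJ/s
Outlet flows (mol/s): A 18.568, B 18.568, C 16.732
Sensible, products 25→183 °C: 1141.4 kJ/s
Q = ΔH = -705.84 kJ/s = -705.84 kW
Heat removed = 2541 MJ/h

Q_out = 2540 MJ/h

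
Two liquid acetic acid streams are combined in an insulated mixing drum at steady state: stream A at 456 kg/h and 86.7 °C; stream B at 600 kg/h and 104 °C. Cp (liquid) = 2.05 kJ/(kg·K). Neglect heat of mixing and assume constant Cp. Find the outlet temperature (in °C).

Energy balance with Q = 0: Σ ṁᵢCp,ᵢ(T_out − Tᵢ) = 0
T_out = Σ ṁᵢCp,ᵢTᵢ / Σ ṁᵢCp,ᵢ
      = 208970 / 2164.8 = 96.53 °C

T_out = 96.5 °C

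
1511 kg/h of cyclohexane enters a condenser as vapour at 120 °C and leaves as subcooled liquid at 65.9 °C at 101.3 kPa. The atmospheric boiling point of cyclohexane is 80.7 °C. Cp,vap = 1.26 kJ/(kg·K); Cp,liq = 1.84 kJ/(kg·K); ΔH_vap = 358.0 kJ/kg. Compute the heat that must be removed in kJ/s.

vapour 120→80.7 °C: -49.518 kJ/kg
condensation at 80.7 °C: -358 kJ/kg
liquid 80.7→65.9 °C: -27.232 kJ/kg
Δh = -49.518 + -358 + -27.232 = -434.75 kJ/kg
Q = ṁ·Δh = 1511 kg/h × -434.75 kJ/kg = -656910 kJ/h
|Q| = 182.47 kW

Q_c = 182 kJ/s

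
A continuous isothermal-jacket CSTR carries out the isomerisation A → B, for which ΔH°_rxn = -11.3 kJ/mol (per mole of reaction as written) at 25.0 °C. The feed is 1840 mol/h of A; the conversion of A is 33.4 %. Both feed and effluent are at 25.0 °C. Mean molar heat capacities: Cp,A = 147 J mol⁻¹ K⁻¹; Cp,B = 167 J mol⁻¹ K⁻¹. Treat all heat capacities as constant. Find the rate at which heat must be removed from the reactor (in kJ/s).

Extent of reaction ξ = 0.334 × 1840 = 614.56 mol/h
Reaction term: ξ·ΔH°_rxn = 614.56 × -11.3 = -6944.5 kJ/h
Q = ΔH = -6944.5 kJ/h = -1.929 kW
Heat removed = 1.929 kJ/s

Q_out = 1.93 kJ/s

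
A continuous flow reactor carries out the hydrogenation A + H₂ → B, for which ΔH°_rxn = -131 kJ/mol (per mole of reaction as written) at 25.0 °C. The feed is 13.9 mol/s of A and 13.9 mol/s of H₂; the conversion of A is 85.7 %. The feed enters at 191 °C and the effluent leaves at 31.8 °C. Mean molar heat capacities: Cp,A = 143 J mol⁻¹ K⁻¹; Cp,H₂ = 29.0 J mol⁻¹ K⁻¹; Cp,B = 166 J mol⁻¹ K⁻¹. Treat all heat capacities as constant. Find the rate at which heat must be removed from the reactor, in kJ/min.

Q_out = 116000 kJ/min

Extent of reaction ξ = 0.857 × 13.9 = 11.912 mol/s
Reaction term: ξ·ΔH°_rxn = 11.912 × -131 = -1560.5 kJ/s
Sensible, feed 191→25 °C: -396.87 kJ/s
Outlet flows (mol/s): A 1.9877, H₂ 1.9877, B 11.912
Sensible, products 25→31.8 °C: 15.771 kJ/s
Q = ΔH = -1941.6 kJ/s = -1941.6 kW
Heat removed = 116500 kJ/min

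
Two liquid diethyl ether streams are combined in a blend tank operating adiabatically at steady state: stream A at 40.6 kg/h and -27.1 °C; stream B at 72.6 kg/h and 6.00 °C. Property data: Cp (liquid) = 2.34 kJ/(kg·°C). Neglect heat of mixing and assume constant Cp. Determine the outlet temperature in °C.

T_out = -5.87 °C

Adiabatic, steady state ⇒ Σ ṁᵢCp,ᵢ(T_out − Tᵢ) = 0
T_out = Σ ṁᵢCp,ᵢTᵢ / Σ ṁᵢCp,ᵢ
      = -1555.3 / 264.89 = -5.8716 °C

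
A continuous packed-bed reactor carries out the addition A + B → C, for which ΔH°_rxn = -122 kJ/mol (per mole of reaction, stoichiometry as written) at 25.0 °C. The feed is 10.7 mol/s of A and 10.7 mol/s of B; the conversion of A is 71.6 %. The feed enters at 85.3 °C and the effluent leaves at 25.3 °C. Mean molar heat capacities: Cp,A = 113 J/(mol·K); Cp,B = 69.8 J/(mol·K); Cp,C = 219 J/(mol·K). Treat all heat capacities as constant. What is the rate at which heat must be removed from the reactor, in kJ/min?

Extent of reaction ξ = 0.716 × 10.7 = 7.6612 mol/s
Reaction term: ξ·ΔH°_rxn = 7.6612 × -122 = -934.67 kJ/s
Sensible, feed 85.3→25 °C: -117.94 kJ/s
Outlet flows (mol/s): A 3.0388, B 3.0388, C 7.6612
Sensible, products 25→25.3 °C: 0.66999 kJ/s
Q = ΔH = -1051.9 kJ/s = -1051.9 kW
Heat removed = 63116 kJ/min

Q_out = 63100 kJ/min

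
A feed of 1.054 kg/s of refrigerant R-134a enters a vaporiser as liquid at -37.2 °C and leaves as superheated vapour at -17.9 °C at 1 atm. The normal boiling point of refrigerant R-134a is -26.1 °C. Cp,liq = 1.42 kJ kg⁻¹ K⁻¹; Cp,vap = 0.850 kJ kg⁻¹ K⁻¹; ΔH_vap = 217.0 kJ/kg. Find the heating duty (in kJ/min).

Q = 15200 kJ/min

liquid -37.2→-26.1 °C: 15.762 kJ/kg
vaporisation at -26.1 °C: 217 kJ/kg
vapour -26.1→-17.9 °C: 6.97 kJ/kg
Δh = 15.762 + 217 + 6.97 = 239.73 kJ/kg
Q = ṁ·Δh = 1.054 kg/s × 239.73 kJ/kg = 252.68 kJ/s
|Q| = 252.68 kW = 15161 kJ/min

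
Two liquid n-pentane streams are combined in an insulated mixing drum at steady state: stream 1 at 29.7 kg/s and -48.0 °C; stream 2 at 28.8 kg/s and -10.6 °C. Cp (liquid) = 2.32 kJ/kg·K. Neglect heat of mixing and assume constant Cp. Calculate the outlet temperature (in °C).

T_out = -29.6 °C

Adiabatic, steady state ⇒ Σ ṁᵢCp,ᵢ(T_out − Tᵢ) = 0
Σ ṁᵢCp,ᵢTᵢ = 29.7×2.32×-48.0 + 28.8×2.32×-10.6 = -4015.6
Σ ṁᵢCp,ᵢ = 29.7×2.32 + 28.8×2.32 = 135.72
T_out = -4015.6 / 135.72 = -29.588 °C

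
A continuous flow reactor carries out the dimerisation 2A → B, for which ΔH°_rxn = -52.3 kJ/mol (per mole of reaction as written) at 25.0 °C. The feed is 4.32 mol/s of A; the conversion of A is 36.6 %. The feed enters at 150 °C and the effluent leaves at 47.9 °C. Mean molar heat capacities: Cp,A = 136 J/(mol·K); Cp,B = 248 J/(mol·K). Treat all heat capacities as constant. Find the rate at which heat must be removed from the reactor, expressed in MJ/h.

Q_out = 366 MJ/h

Extent of reaction ξ = 0.366 × 4.32 / 2 = 0.79056 mol/s
Reaction term: ξ·ΔH°_rxn = 0.79056 × -52.3 = -41.346 kJ/s
Sensible, feed 150→25 °C: -73.44 kJ/s
Outlet flows (mol/s): A 2.7389, B 0.79056
Sensible, products 25→47.9 °C: 13.02 kJ/s
Q = ΔH = -101.77 kJ/s = -101.77 kW
Heat removed = 366.36 MJ/h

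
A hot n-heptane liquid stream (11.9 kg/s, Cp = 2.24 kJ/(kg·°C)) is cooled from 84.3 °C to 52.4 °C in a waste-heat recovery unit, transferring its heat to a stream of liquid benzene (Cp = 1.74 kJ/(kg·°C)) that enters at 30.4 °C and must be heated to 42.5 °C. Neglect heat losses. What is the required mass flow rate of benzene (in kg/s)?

ṁ_c = 40.4 kg/s

Heat released by hot stream: Q = 11.9 × 2.24 × (84.3 − 52.4) = 850.33 kJ/s
Energy balance on cold side (adiabatic exchanger): Q = ṁ_c·Cp_c·(T_c,out − T_c,in)
ṁ_c = 850.33 / [1.74 × (42.5 − 30.4)] = 40.388 kg/s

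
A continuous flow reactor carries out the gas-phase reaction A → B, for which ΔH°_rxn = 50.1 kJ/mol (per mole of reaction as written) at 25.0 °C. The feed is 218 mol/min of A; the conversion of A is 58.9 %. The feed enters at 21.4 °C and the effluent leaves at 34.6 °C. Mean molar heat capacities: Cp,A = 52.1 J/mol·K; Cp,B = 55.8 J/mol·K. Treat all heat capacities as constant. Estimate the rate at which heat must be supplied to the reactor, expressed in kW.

Extent of reaction ξ = 0.589 × 218 = 128.4 mol/min
Reaction term: ξ·ΔH°_rxn = 128.4 × 50.1 = 6432.9 kJ/min
Sensible, feed 21.4→25 °C: 40.888 kJ/min
Outlet flows (mol/min): A 89.598, B 128.4
Sensible, products 25→34.6 °C: 113.6 kJ/min
Q = ΔH = 6587.4 kJ/min = 109.79 kW
Heat supplied = 109.79 kW

Q_in = 110 kW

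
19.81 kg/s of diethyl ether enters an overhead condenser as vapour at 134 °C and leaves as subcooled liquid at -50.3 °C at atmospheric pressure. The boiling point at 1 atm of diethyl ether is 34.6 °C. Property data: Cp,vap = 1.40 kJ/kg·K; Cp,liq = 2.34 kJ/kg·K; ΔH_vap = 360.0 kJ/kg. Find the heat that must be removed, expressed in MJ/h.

Q_c = 49800 MJ/h

vapour 134→34.6 °C: -139.16 kJ/kg
condensation at 34.6 °C: -360 kJ/kg
liquid 34.6→-50.3 °C: -198.67 kJ/kg
Δh = -139.16 + -360 + -198.67 = -697.83 kJ/kg
Q = ṁ·Δh = 19.81 kg/s × -697.83 kJ/kg = -13824 kJ/s
|Q| = 13824 kW = 49766 MJ/h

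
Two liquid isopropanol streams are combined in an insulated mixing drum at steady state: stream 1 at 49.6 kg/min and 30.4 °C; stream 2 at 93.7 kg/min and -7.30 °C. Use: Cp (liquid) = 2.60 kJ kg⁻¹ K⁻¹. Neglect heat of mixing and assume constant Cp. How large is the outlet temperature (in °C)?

T_out = 5.75 °C

Energy balance with Q = 0: Σ ṁᵢCp,ᵢ(T_out − Tᵢ) = 0
Σ ṁᵢCp,ᵢTᵢ = 49.6×2.60×30.4 + 93.7×2.60×-7.30 = 2142
Σ ṁᵢCp,ᵢ = 49.6×2.60 + 93.7×2.60 = 372.58
T_out = 2142 / 372.58 = 5.749 °C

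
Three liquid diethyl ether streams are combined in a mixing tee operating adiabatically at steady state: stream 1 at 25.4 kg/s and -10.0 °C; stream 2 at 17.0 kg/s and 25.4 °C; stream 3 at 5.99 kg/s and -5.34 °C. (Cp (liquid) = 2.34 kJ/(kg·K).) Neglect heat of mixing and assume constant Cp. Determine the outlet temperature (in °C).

T_out = 3.01 °C

Energy balance with Q = 0: Σ ṁᵢCp,ᵢ(T_out − Tᵢ) = 0
Σ ṁᵢCp,ᵢTᵢ = 25.4×2.34×-10.0 + 17.0×2.34×25.4 + 5.99×2.34×-5.34 = 341.2
Σ ṁᵢCp,ᵢ = 25.4×2.34 + 17.0×2.34 + 5.99×2.34 = 113.23
T_out = 341.2 / 113.23 = 3.0133 °C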